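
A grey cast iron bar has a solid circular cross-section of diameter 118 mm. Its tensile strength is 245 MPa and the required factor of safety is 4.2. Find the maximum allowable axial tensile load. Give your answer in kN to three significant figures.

F_allow = 638 kN

σ_allow = 245/4.2 = 58.33 MPa.
A = πd²/4 = π×118²/4 = 10940 mm².
F_allow = σ_allow × A = 58.33×10940 = 637900 N.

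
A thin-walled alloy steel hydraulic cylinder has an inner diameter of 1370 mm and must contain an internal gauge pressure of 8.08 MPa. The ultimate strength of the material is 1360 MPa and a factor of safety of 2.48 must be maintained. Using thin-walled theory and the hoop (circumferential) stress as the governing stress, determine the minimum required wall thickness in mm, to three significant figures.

σ_allow = 1360/2.48 = 548.4 MPa.
Hoop stress σ_h = pD/(2t), so t = pD/(2σ_allow) = 8.08×1370/(2×548.4) = 10.09 mm.

t = 10.1 mm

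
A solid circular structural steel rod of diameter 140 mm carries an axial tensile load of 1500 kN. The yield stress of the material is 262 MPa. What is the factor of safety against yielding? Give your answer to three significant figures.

A = πd²/4 = 15390 mm².
σ = F/A = 1500000/15390 = 97.44 MPa.
n = 262/97.44 = 2.689.

n = 2.69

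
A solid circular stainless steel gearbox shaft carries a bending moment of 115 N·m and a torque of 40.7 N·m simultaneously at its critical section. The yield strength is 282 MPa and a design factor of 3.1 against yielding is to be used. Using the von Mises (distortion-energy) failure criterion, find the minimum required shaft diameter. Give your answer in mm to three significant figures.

σ_allow = σ_y/n = 282/3.1 = 90.97 MPa.
For a solid shaft σ_b = 32M/(πd³) and τ = 16T/(πd³), so the von Mises stress is σ' = (16/πd³)·√(4M²+3T²).
√(4M²+3T²) = √(4×(115000)² + 3×(40700)²) = 240600 N·mm.
d³ = 16×240600/(π×90.97) = 13470 mm³.
d = 23.79 mm.

d = 23.8 mm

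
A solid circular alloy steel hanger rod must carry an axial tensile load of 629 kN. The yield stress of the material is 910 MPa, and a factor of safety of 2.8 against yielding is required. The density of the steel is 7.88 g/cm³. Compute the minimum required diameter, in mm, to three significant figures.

d = 49.6 mm

Allowable stress σ_allow = 910/2.8 = 325.0 MPa.
Required area A = F/σ_allow = 629000/325.0 = 1935 mm².
A = πd²/4 → d = √(4A/π) = 49.64 mm.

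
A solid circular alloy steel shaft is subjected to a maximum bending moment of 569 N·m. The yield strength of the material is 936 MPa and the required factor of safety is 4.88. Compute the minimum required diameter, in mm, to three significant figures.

d = 31.1 mm

σ_allow = 936/4.88 = 191.8 MPa.
For a solid circular section σ = 32M/(πd³), so d³ = 32M/(π σ_allow) = 32×569000/(π×191.8) = 30220 mm³.
d = 31.15 mm.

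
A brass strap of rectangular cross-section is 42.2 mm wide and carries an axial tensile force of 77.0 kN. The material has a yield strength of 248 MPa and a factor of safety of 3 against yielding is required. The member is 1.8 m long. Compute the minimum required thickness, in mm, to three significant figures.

t = 22.1 mm

σ_allow = 248/3 = 82.67 MPa.
Required area A = F/σ_allow = 77000/82.67 = 931.5 mm².
t = A/w = 931.5/42.2 = 22.07 mm.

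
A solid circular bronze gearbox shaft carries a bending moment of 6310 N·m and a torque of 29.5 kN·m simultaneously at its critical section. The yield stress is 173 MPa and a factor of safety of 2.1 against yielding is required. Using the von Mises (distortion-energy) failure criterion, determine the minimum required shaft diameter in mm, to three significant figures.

σ_allow = σ_y/n = 173/2.1 = 82.38 MPa.
For a solid shaft σ_b = 32M/(πd³) and τ = 16T/(πd³), so the von Mises stress is σ' = (16/πd³)·√(4M²+3T²).
√(4M²+3T²) = √(4×(6.310×10^6)² + 3×(2.950×10^7)²) = 5.263×10^7 N·mm.
d³ = 16×5.263×10^7/(π×82.38) = 3.254×10^6 mm³.
d = 148.2 mm.

d = 148 mm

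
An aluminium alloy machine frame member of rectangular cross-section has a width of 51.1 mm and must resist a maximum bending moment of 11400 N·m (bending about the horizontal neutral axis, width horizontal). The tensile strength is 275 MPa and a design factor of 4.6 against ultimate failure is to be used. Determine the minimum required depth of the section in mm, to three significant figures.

h = 150 mm

σ_allow = 275/4.6 = 59.78 MPa.
For a rectangular section σ = 6M/(bh²), so h² = 6M/(b σ_allow) = 6×1.1400×10^7/(51.1×59.78) = 22390 mm².
h = 149.6 mm.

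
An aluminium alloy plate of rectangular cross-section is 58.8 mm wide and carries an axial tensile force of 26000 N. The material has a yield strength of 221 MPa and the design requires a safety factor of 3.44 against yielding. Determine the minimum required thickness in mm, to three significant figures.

t = 6.88 mm

σ_allow = 221/3.44 = 64.24 MPa.
Required area A = F/σ_allow = 26000/64.24 = 404.7 mm².
t = A/w = 404.7/58.8 = 6.883 mm.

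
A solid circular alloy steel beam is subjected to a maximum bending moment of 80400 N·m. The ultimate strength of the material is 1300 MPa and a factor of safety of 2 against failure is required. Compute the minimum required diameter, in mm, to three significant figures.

d = 108 mm

σ_allow = 1300/2 = 650.0 MPa.
For a solid circular section σ = 32M/(πd³), so d³ = 32M/(π σ_allow) = 32×8.0400×10^7/(π×650.0) = 1.260×10^6 mm³.
d = 108.0 mm.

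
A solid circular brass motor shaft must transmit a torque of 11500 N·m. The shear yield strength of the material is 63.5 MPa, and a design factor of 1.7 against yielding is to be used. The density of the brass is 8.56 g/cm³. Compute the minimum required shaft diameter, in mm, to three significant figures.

Allowable shear stress τ_allow = 63.5/1.7 = 37.35 MPa.
For a solid shaft τ = 16T/(πd³), so d³ = 16T/(π τ_allow) = 16×1.1500×10^7/(π×37.35) = 1.568×10^6 mm³.
d = (1.568×10^6)^(1/3) = 116.2 mm.

d = 116 mm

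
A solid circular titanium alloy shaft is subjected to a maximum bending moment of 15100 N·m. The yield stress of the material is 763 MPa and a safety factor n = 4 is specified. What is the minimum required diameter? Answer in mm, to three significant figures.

σ_allow = 763/4 = 190.8 MPa.
For a solid circular section σ = 32M/(πd³), so d³ = 32M/(π σ_allow) = 32×1.5100×10^7/(π×190.8) = 806300 mm³.
d = 93.08 mm.

d = 93.1 mm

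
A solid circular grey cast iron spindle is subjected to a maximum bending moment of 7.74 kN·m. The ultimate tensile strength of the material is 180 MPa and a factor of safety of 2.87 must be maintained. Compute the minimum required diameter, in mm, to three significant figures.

σ_allow = 180/2.87 = 62.72 MPa.
For a solid circular section σ = 32M/(πd³), so d³ = 32M/(π σ_allow) = 32×7740000/(π×62.72) = 1.257×10^6 mm³.
d = 107.9 mm.

d = 108 mm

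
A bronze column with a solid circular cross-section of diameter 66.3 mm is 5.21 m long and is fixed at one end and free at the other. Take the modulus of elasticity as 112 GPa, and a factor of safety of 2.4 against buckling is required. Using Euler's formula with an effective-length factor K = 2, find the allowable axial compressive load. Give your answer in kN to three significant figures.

P_allow = 4.02 kN

I = πd⁴/64 = π×66.3⁴/64 = 948500 mm⁴.
Effective length L_e = KL = 2×5.21 m = 10420 mm.
Euler critical load P_cr = π²EI/L_e² = π²×112000×948500/10420² = 9656 N.
P_allow = P_cr/n = 9656/2.4 = 4023 N.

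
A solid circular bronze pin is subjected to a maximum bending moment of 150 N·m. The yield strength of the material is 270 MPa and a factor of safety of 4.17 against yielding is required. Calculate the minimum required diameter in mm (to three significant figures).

σ_allow = 270/4.17 = 64.75 MPa.
For a solid circular section σ = 32M/(πd³), so d³ = 32M/(π σ_allow) = 32×150000/(π×64.75) = 23600 mm³.
d = 28.68 mm.

d = 28.7 mm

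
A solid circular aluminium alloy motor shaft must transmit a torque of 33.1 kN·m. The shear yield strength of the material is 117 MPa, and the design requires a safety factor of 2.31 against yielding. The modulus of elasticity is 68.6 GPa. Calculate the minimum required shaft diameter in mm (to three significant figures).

d = 149 mm

Allowable shear stress τ_allow = 117/2.31 = 50.65 MPa.
For a solid shaft τ = 16T/(πd³), so d³ = 16T/(π τ_allow) = 16×3.3100×10^7/(π×50.65) = 3.328×10^6 mm³.
d = (3.328×10^6)^(1/3) = 149.3 mm.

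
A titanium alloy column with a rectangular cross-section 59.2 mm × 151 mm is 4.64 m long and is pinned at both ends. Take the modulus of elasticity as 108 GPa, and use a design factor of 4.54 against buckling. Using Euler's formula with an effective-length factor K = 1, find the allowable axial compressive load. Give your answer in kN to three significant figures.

Buckling occurs about the weak axis: I_min = h·b³/12 = 151×59.2³/12 = 2.611×10^6 mm⁴ (b = 59.2 mm is the smaller dimension).
Effective length L_e = KL = 1×4.64 m = 4640 mm.
Euler critical load P_cr = π²EI/L_e² = π²×108000×2.611×10^6/4640² = 129300 N.
P_allow = P_cr/n = 129300/4.54 = 28470 N.

P_allow = 28.5 kN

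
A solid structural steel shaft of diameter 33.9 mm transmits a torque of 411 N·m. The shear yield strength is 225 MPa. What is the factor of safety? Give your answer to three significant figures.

n = 4.19

τ = 16T/(πd³) = 16×411000/(π×33.9³) = 53.73 MPa.
n = τ_limit/τ = 225/53.73 = 4.188.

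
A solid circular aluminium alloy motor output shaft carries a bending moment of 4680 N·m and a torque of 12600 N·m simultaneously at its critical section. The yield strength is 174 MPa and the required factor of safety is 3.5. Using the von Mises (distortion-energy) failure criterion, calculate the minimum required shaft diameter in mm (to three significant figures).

d = 134 mm

σ_allow = σ_y/n = 174/3.5 = 49.71 MPa.
For a solid shaft σ_b = 32M/(πd³) and τ = 16T/(πd³), so the von Mises stress is σ' = (16/πd³)·√(4M²+3T²).
√(4M²+3T²) = √(4×(4.680×10^6)² + 3×(1.260×10^7)²) = 2.375×10^7 N·mm.
d³ = 16×2.375×10^7/(π×49.71) = 2.433×10^6 mm³.
d = 134.5 mm.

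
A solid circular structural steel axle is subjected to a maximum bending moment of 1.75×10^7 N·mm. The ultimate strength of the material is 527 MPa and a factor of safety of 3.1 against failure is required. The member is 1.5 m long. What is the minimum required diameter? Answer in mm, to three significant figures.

σ_allow = 527/3.1 = 170.0 MPa.
For a solid circular section σ = 32M/(πd³), so d³ = 32M/(π σ_allow) = 32×1.7500×10^7/(π×170.0) = 1.049×10^6 mm³.
d = 101.6 mm.

d = 102 mm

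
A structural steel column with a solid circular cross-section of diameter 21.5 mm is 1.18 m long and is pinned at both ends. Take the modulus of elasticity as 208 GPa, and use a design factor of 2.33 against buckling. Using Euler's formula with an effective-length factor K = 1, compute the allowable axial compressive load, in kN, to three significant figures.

P_allow = 6.64 kN

I = πd⁴/64 = π×21.5⁴/64 = 10490 mm⁴.
Effective length L_e = KL = 1×1.18 m = 1180 mm.
Euler critical load P_cr = π²EI/L_e² = π²×208000×10490/1180² = 15460 N.
P_allow = P_cr/n = 15460/2.33 = 6637 N.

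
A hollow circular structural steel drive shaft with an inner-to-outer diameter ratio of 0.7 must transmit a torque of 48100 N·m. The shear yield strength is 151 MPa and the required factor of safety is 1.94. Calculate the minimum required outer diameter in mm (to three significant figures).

d_o = 161 mm

τ_allow = 151/1.94 = 77.84 MPa.
For a hollow shaft τ = 16T/[πd_o³(1−k⁴)] with k = 0.7, so 1−k⁴ = 0.7599.
d_o³ = 16T/[π τ_allow (1−k⁴)] = 16×4.8100×10^7/(π×77.84×0.7599) = 4.142×10^6 mm³.
d_o = 160.6 mm.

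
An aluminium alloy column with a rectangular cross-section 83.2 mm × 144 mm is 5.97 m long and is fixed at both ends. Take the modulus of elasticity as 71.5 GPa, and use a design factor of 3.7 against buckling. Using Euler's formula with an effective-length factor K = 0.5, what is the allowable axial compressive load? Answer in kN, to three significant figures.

Buckling occurs about the weak axis: I_min = h·b³/12 = 144×83.2³/12 = 6.911×10^6 mm⁴ (b = 83.2 mm is the smaller dimension).
Effective length L_e = KL = 0.5×5.97 m = 2985 mm.
Euler critical load P_cr = π²EI/L_e² = π²×71500×6.911×10^6/2985² = 547400 N.
P_allow = P_cr/n = 547400/3.7 = 147900 N.

P_allow = 148 kN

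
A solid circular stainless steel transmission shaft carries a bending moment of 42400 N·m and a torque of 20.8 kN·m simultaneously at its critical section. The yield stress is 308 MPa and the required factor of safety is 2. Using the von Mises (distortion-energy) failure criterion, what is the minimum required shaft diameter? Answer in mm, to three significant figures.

d = 145 mm

σ_allow = σ_y/n = 308/2 = 154.0 MPa.
For a solid shaft σ_b = 32M/(πd³) and τ = 16T/(πd³), so the von Mises stress is σ' = (16/πd³)·√(4M²+3T²).
√(4M²+3T²) = √(4×(4.240×10^7)² + 3×(2.080×10^7)²) = 9.214×10^7 N·mm.
d³ = 16×9.214×10^7/(π×154.0) = 3.047×10^6 mm³.
d = 145.0 mm.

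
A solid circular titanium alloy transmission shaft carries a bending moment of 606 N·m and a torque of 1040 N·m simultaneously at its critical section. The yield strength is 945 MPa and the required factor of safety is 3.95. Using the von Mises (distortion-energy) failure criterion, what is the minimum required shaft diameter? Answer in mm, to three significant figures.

d = 35.9 mm

σ_allow = σ_y/n = 945/3.95 = 239.2 MPa.
For a solid shaft σ_b = 32M/(πd³) and τ = 16T/(πd³), so the von Mises stress is σ' = (16/πd³)·√(4M²+3T²).
√(4M²+3T²) = √(4×(606000)² + 3×(1.040×10^6)²) = 2.171×10^6 N·mm.
d³ = 16×2.171×10^6/(π×239.2) = 46220 mm³.
d = 35.89 mm.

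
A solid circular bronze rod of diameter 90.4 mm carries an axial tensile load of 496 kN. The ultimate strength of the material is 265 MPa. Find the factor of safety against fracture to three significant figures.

n = 3.43

A = πd²/4 = 6418 mm².
σ = F/A = 496000/6418 = 77.28 MPa.
n = 265/77.28 = 3.429.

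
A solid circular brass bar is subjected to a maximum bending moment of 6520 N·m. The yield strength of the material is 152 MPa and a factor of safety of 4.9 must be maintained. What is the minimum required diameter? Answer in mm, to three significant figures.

d = 129 mm

σ_allow = 152/4.9 = 31.02 MPa.
For a solid circular section σ = 32M/(πd³), so d³ = 32M/(π σ_allow) = 32×6520000/(π×31.02) = 2.141×10^6 mm³.
d = 128.9 mm.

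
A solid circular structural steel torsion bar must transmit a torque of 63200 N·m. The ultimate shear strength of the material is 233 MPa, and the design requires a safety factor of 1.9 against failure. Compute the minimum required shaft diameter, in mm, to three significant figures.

Allowable shear stress τ_allow = 233/1.9 = 122.6 MPa.
For a solid shaft τ = 16T/(πd³), so d³ = 16T/(π τ_allow) = 16×6.3200×10^7/(π×122.6) = 2.625×10^6 mm³.
d = (2.625×10^6)^(1/3) = 137.9 mm.

d = 138 mm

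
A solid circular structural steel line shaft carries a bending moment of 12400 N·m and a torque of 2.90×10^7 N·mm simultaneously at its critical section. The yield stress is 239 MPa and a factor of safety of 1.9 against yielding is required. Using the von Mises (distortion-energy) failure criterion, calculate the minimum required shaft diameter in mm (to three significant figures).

d = 131 mm

σ_allow = σ_y/n = 239/1.9 = 125.8 MPa.
For a solid shaft σ_b = 32M/(πd³) and τ = 16T/(πd³), so the von Mises stress is σ' = (16/πd³)·√(4M²+3T²).
√(4M²+3T²) = √(4×(1.240×10^7)² + 3×(2.900×10^7)²) = 5.602×10^7 N·mm.
d³ = 16×5.602×10^7/(π×125.8) = 2.268×10^6 mm³.
d = 131.4 mm.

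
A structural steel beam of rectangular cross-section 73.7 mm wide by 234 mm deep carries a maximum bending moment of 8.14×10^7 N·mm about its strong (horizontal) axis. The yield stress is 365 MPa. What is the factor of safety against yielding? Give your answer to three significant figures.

n = 3.02

Section modulus S = bh²/6 = 73.7×234²/6 = 672600 mm³.
σ = M/S = 8.1400×10^7/672600 = 121.0 MPa.
n = 365/121.0 = 3.016.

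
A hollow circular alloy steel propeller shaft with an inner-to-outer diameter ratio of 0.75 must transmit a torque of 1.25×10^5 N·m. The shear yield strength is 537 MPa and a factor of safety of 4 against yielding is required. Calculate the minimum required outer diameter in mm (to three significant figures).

d_o = 191 mm

τ_allow = 537/4 = 134.2 MPa.
For a hollow shaft τ = 16T/[πd_o³(1−k⁴)] with k = 0.75, so 1−k⁴ = 0.6836.
d_o³ = 16T/[π τ_allow (1−k⁴)] = 16×1.2500×10^8/(π×134.2×0.6836) = 6.937×10^6 mm³.
d_o = 190.7 mm.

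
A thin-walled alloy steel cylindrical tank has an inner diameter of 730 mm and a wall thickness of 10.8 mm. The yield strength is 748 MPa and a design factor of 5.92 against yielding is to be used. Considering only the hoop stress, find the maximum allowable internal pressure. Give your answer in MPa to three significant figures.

σ_allow = 748/5.92 = 126.4 MPa.
σ_h = pD/(2t) → p_allow = 2σ_allow t/D = 2×126.4×10.8/730 = 3.739 MPa.

p_allow = 3.74 MPa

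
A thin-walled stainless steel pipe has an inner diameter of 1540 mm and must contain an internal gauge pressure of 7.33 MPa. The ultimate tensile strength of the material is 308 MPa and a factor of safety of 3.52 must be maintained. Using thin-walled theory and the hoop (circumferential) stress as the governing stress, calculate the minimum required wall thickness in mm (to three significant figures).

t = 64.5 mm

σ_allow = 308/3.52 = 87.50 MPa.
Hoop stress σ_h = pD/(2t), so t = pD/(2σ_allow) = 7.33×1540/(2×87.50) = 64.50 mm.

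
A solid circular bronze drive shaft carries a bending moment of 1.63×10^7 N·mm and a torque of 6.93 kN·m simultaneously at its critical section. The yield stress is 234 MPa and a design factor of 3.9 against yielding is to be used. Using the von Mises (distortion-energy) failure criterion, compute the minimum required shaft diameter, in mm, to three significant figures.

σ_allow = σ_y/n = 234/3.9 = 60.00 MPa.
For a solid shaft σ_b = 32M/(πd³) and τ = 16T/(πd³), so the von Mises stress is σ' = (16/πd³)·√(4M²+3T²).
√(4M²+3T²) = √(4×(1.630×10^7)² + 3×(6.930×10^6)²) = 3.474×10^7 N·mm.
d³ = 16×3.474×10^7/(π×60.00) = 2.949×10^6 mm³.
d = 143.4 mm.

d = 143 mm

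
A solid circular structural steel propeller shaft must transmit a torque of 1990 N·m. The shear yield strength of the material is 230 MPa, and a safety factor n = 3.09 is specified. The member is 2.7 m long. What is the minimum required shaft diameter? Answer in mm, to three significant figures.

d = 51.4 mm

Allowable shear stress τ_allow = 230/3.09 = 74.43 MPa.
For a solid shaft τ = 16T/(πd³), so d³ = 16T/(π τ_allow) = 16×1990000/(π×74.43) = 136200 mm³.
d = (136200)^(1/3) = 51.45 mm.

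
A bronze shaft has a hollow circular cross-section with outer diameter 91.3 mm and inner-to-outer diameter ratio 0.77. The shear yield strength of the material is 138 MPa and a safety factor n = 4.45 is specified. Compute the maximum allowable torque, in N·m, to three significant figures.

T_allow = 3010 N·m

τ_allow = 138/4.45 = 31.01 MPa.
For a hollow shaft T_allow = τ_allow·πd_o³(1−k⁴)/16 with 1−k⁴ = 0.6485, so πd_o³(1−k⁴)/16 = 96900 mm³.
T_allow = 31.01×96900 = 3.005×10^6 N·mm = 3005 N·m.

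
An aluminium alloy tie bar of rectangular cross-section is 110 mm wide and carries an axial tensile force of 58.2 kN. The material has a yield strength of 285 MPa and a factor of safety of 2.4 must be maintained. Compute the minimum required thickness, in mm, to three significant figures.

t = 4.46 mm

σ_allow = 285/2.4 = 118.8 MPa.
Required area A = F/σ_allow = 58200/118.8 = 490.1 mm².
t = A/w = 490.1/110 = 4.456 mm.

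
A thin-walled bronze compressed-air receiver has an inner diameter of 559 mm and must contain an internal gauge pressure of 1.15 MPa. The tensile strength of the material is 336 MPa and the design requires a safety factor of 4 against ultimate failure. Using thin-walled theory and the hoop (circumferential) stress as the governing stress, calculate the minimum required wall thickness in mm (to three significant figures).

t = 3.83 mm

σ_allow = 336/4 = 84.00 MPa.
Hoop stress σ_h = pD/(2t), so t = pD/(2σ_allow) = 1.15×559/(2×84.00) = 3.826 mm.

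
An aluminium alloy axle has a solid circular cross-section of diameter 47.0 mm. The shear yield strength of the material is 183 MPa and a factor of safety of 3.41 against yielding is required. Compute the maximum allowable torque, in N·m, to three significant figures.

τ_allow = 183/3.41 = 53.67 MPa.
For a solid shaft T_allow = τ_allow·πd³/16; πd³/16 = π×47.0³/16 = 20390 mm³.
T_allow = 53.67×20390 = 1.094×10^6 N·mm = 1094 N·m.

T_allow = 1090 N·m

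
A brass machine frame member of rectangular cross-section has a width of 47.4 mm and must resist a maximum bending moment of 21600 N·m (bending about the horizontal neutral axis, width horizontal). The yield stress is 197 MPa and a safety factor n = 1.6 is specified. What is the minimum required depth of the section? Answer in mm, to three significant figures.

h = 149 mm

σ_allow = 197/1.6 = 123.1 MPa.
For a rectangular section σ = 6M/(bh²), so h² = 6M/(b σ_allow) = 6×2.1600×10^7/(47.4×123.1) = 22210 mm².
h = 149.0 mm.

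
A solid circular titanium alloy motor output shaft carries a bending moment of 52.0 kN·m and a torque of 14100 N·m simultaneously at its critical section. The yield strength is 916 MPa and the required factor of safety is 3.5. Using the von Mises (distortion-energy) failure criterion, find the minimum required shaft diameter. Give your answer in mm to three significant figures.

σ_allow = σ_y/n = 916/3.5 = 261.7 MPa.
For a solid shaft σ_b = 32M/(πd³) and τ = 16T/(πd³), so the von Mises stress is σ' = (16/πd³)·√(4M²+3T²).
√(4M²+3T²) = √(4×(5.200×10^7)² + 3×(1.410×10^7)²) = 1.068×10^8 N·mm.
d³ = 16×1.068×10^8/(π×261.7) = 2.079×10^6 mm³.
d = 127.6 mm.

d = 128 mm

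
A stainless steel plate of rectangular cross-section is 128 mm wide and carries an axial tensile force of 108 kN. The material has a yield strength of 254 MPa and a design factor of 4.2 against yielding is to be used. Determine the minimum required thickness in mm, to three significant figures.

σ_allow = 254/4.2 = 60.48 MPa.
Required area A = F/σ_allow = 108000/60.48 = 1786 mm².
t = A/w = 1786/128 = 13.95 mm.

t = 14.0 mm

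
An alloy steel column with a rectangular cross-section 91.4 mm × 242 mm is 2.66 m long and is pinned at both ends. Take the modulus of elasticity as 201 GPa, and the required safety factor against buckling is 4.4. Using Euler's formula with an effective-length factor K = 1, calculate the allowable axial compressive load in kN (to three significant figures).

Buckling occurs about the weak axis: I_min = h·b³/12 = 242×91.4³/12 = 1.540×10^7 mm⁴ (b = 91.4 mm is the smaller dimension).
Effective length L_e = KL = 1×2.66 m = 2660 mm.
Euler critical load P_cr = π²EI/L_e² = π²×201000×1.540×10^7/2660² = 4.317×10^6 N.
P_allow = P_cr/n = 4.317×10^6/4.4 = 981200 N.

P_allow = 981 kN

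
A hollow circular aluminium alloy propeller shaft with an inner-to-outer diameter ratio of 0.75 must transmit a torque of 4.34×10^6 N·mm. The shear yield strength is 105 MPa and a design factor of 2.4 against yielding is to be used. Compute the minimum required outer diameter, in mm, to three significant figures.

d_o = 90.4 mm

τ_allow = 105/2.4 = 43.75 MPa.
For a hollow shaft τ = 16T/[πd_o³(1−k⁴)] with k = 0.75, so 1−k⁴ = 0.6836.
d_o³ = 16T/[π τ_allow (1−k⁴)] = 16×4340000/(π×43.75×0.6836) = 739100 mm³.
d_o = 90.41 mm.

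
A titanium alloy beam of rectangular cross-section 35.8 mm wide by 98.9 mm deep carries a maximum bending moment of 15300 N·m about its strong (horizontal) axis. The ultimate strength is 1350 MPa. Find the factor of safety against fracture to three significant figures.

n = 5.15

Section modulus S = bh²/6 = 35.8×98.9²/6 = 58360 mm³.
σ = M/S = 1.5300×10^7/58360 = 262.2 MPa.
n = 1350/262.2 = 5.150.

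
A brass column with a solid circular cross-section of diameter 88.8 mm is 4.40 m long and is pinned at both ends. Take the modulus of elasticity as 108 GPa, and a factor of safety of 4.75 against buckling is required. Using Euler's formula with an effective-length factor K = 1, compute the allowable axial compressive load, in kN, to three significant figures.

I = πd⁴/64 = π×88.8⁴/64 = 3.052×10^6 mm⁴.
Effective length L_e = KL = 1×4.40 m = 4400 mm.
Euler critical load P_cr = π²EI/L_e² = π²×108000×3.052×10^6/4400² = 168100 N.
P_allow = P_cr/n = 168100/4.75 = 35380 N.

P_allow = 35.4 kN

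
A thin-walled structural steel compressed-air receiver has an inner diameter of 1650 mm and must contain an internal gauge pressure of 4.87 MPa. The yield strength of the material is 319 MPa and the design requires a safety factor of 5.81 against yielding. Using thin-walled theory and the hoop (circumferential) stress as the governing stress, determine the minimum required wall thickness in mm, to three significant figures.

σ_allow = 319/5.81 = 54.91 MPa.
Hoop stress σ_h = pD/(2t), so t = pD/(2σ_allow) = 4.87×1650/(2×54.91) = 73.18 mm.

t = 73.2 mm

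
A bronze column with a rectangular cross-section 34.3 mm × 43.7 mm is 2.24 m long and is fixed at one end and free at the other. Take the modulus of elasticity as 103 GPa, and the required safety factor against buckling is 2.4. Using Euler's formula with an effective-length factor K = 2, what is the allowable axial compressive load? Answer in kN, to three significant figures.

P_allow = 3.10 kN

Buckling occurs about the weak axis: I_min = h·b³/12 = 43.7×34.3³/12 = 147000 mm⁴ (b = 34.3 mm is the smaller dimension).
Effective length L_e = KL = 2×2.24 m = 4480 mm.
Euler critical load P_cr = π²EI/L_e² = π²×103000×147000/4480² = 7443 N.
P_allow = P_cr/n = 7443/2.4 = 3101 N.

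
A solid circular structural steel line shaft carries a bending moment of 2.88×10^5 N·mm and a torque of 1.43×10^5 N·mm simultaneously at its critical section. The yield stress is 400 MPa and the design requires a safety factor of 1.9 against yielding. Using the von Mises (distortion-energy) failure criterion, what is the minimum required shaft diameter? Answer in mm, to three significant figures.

σ_allow = σ_y/n = 400/1.9 = 210.5 MPa.
For a solid shaft σ_b = 32M/(πd³) and τ = 16T/(πd³), so the von Mises stress is σ' = (16/πd³)·√(4M²+3T²).
√(4M²+3T²) = √(4×(288000)² + 3×(143000)²) = 627000 N·mm.
d³ = 16×627000/(π×210.5) = 15170 mm³.
d = 24.75 mm.

d = 24.8 mm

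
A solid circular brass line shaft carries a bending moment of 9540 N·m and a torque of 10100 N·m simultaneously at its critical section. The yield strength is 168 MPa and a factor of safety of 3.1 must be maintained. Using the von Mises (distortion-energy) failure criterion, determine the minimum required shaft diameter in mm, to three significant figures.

d = 134 mm

σ_allow = σ_y/n = 168/3.1 = 54.19 MPa.
For a solid shaft σ_b = 32M/(πd³) and τ = 16T/(πd³), so the von Mises stress is σ' = (16/πd³)·√(4M²+3T²).
√(4M²+3T²) = √(4×(9.540×10^6)² + 3×(1.010×10^7)²) = 2.589×10^7 N·mm.
d³ = 16×2.589×10^7/(π×54.19) = 2.433×10^6 mm³.
d = 134.5 mm.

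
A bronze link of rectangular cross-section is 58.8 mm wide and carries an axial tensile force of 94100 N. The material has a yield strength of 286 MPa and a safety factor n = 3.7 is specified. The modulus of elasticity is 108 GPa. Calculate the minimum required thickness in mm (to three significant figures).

t = 20.7 mm

σ_allow = 286/3.7 = 77.30 MPa.
Required area A = F/σ_allow = 94100/77.30 = 1217 mm².
t = A/w = 1217/58.8 = 20.70 mm.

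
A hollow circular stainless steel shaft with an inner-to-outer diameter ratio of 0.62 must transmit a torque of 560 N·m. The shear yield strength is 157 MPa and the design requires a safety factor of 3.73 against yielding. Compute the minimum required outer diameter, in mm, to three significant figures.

τ_allow = 157/3.73 = 42.09 MPa.
For a hollow shaft τ = 16T/[πd_o³(1−k⁴)] with k = 0.62, so 1−k⁴ = 0.8522.
d_o³ = 16T/[π τ_allow (1−k⁴)] = 16×560000/(π×42.09×0.8522) = 79510 mm³.
d_o = 43.00 mm.

d_o = 43.0 mm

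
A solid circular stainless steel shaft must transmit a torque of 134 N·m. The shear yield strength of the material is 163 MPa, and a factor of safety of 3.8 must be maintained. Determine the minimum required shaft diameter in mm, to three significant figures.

Allowable shear stress τ_allow = 163/3.8 = 42.89 MPa.
For a solid shaft τ = 16T/(πd³), so d³ = 16T/(π τ_allow) = 16×134000/(π×42.89) = 15910 mm³.
d = (15910)^(1/3) = 25.15 mm.

d = 25.2 mm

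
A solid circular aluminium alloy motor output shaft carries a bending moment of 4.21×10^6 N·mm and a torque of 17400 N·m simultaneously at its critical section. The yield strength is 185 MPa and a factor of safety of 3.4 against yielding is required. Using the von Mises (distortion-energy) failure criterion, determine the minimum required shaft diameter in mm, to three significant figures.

σ_allow = σ_y/n = 185/3.4 = 54.41 MPa.
For a solid shaft σ_b = 32M/(πd³) and τ = 16T/(πd³), so the von Mises stress is σ' = (16/πd³)·√(4M²+3T²).
√(4M²+3T²) = √(4×(4.210×10^6)² + 3×(1.740×10^7)²) = 3.129×10^7 N·mm.
d³ = 16×3.129×10^7/(π×54.41) = 2.929×10^6 mm³.
d = 143.1 mm.

d = 143 mm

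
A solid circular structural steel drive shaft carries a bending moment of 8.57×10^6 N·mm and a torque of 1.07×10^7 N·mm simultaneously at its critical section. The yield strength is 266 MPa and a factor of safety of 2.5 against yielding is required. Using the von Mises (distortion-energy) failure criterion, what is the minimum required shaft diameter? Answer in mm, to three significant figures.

d = 107 mm

σ_allow = σ_y/n = 266/2.5 = 106.4 MPa.
For a solid shaft σ_b = 32M/(πd³) and τ = 16T/(πd³), so the von Mises stress is σ' = (16/πd³)·√(4M²+3T²).
√(4M²+3T²) = √(4×(8.570×10^6)² + 3×(1.070×10^7)²) = 2.524×10^7 N·mm.
d³ = 16×2.524×10^7/(π×106.4) = 1.208×10^6 mm³.
d = 106.5 mm.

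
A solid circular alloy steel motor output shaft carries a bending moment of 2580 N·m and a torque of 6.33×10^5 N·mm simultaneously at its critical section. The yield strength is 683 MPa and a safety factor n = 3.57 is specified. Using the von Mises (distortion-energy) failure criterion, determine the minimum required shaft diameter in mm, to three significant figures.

d = 52.0 mm

σ_allow = σ_y/n = 683/3.57 = 191.3 MPa.
For a solid shaft σ_b = 32M/(πd³) and τ = 16T/(πd³), so the von Mises stress is σ' = (16/πd³)·√(4M²+3T²).
√(4M²+3T²) = √(4×(2.580×10^6)² + 3×(633000)²) = 5.275×10^6 N·mm.
d³ = 16×5.275×10^6/(π×191.3) = 140400 mm³.
d = 51.98 mm.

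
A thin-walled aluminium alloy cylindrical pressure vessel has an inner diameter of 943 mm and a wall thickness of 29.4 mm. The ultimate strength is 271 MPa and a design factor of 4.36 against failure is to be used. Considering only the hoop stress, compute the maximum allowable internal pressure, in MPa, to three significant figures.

p_allow = 3.88 MPa

σ_allow = 271/4.36 = 62.16 MPa.
σ_h = pD/(2t) → p_allow = 2σ_allow t/D = 2×62.16×29.4/943 = 3.876 MPa.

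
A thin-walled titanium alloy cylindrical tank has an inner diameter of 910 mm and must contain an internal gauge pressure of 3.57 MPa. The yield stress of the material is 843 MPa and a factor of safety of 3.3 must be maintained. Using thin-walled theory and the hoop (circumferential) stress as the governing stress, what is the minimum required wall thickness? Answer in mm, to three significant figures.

t = 6.36 mm

σ_allow = 843/3.3 = 255.5 MPa.
Hoop stress σ_h = pD/(2t), so t = pD/(2σ_allow) = 3.57×910/(2×255.5) = 6.359 mm.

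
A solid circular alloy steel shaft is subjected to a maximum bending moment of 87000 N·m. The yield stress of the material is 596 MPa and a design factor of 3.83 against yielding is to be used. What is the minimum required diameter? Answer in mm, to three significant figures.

σ_allow = 596/3.83 = 155.6 MPa.
For a solid circular section σ = 32M/(πd³), so d³ = 32M/(π σ_allow) = 32×8.7000×10^7/(π×155.6) = 5.695×10^6 mm³.
d = 178.6 mm.

d = 179 mm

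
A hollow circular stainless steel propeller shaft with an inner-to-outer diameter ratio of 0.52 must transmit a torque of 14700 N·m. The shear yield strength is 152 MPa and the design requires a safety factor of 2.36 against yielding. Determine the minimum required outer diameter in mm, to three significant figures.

d_o = 108 mm

τ_allow = 152/2.36 = 64.41 MPa.
For a hollow shaft τ = 16T/[πd_o³(1−k⁴)] with k = 0.52, so 1−k⁴ = 0.9269.
d_o³ = 16T/[π τ_allow (1−k⁴)] = 16×1.4700×10^7/(π×64.41×0.9269) = 1.254×10^6 mm³.
d_o = 107.8 mm.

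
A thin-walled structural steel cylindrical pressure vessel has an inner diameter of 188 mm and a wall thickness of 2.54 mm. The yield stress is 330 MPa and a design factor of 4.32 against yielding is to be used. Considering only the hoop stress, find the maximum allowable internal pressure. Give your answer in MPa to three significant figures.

σ_allow = 330/4.32 = 76.39 MPa.
σ_h = pD/(2t) → p_allow = 2σ_allow t/D = 2×76.39×2.54/188 = 2.064 MPa.

p_allow = 2.06 MPa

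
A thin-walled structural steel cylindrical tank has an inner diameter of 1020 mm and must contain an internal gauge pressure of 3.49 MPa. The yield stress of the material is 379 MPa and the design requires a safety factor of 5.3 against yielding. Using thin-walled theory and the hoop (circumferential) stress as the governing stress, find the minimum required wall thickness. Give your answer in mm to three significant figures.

t = 24.9 mm

σ_allow = 379/5.3 = 71.51 MPa.
Hoop stress σ_h = pD/(2t), so t = pD/(2σ_allow) = 3.49×1020/(2×71.51) = 24.89 mm.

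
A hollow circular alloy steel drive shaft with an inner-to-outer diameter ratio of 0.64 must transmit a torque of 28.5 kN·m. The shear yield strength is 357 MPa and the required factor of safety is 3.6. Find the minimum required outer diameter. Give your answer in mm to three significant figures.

d_o = 121 mm

τ_allow = 357/3.6 = 99.17 MPa.
For a hollow shaft τ = 16T/[πd_o³(1−k⁴)] with k = 0.64, so 1−k⁴ = 0.8322.
d_o³ = 16T/[π τ_allow (1−k⁴)] = 16×2.8500×10^7/(π×99.17×0.8322) = 1.759×10^6 mm³.
d_o = 120.7 mm.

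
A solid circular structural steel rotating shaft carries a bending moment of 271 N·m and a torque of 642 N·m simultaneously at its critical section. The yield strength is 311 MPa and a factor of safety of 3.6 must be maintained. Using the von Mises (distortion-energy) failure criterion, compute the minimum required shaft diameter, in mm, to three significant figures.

σ_allow = σ_y/n = 311/3.6 = 86.39 MPa.
For a solid shaft σ_b = 32M/(πd³) and τ = 16T/(πd³), so the von Mises stress is σ' = (16/πd³)·√(4M²+3T²).
√(4M²+3T²) = √(4×(271000)² + 3×(642000)²) = 1.237×10^6 N·mm.
d³ = 16×1.237×10^6/(π×86.39) = 72930 mm³.
d = 41.78 mm.

d = 41.8 mm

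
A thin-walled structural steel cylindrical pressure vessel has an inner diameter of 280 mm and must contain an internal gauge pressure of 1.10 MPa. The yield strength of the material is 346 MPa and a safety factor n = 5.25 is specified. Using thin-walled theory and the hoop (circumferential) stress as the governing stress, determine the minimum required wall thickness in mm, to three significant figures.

σ_allow = 346/5.25 = 65.90 MPa.
Hoop stress σ_h = pD/(2t), so t = pD/(2σ_allow) = 1.10×280/(2×65.90) = 2.337 mm.

t = 2.34 mm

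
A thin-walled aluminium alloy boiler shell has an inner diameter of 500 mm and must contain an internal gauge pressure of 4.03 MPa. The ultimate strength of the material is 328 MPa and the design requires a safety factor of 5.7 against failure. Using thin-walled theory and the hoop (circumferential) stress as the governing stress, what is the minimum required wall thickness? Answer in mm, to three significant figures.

σ_allow = 328/5.7 = 57.54 MPa.
Hoop stress σ_h = pD/(2t), so t = pD/(2σ_allow) = 4.03×500/(2×57.54) = 17.51 mm.

t = 17.5 mm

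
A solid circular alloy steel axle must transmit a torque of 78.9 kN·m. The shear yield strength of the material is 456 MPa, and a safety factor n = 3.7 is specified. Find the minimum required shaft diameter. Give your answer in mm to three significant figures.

d = 148 mm

Allowable shear stress τ_allow = 456/3.7 = 123.2 MPa.
For a solid shaft τ = 16T/(πd³), so d³ = 16T/(π τ_allow) = 16×7.8900×10^7/(π×123.2) = 3.260×10^6 mm³.
d = (3.260×10^6)^(1/3) = 148.3 mm.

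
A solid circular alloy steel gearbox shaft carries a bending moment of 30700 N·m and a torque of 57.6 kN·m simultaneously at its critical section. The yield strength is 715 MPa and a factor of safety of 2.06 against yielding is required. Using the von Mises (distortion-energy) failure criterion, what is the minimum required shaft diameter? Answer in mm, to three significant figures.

σ_allow = σ_y/n = 715/2.06 = 347.1 MPa.
For a solid shaft σ_b = 32M/(πd³) and τ = 16T/(πd³), so the von Mises stress is σ' = (16/πd³)·√(4M²+3T²).
√(4M²+3T²) = √(4×(3.070×10^7)² + 3×(5.760×10^7)²) = 1.171×10^8 N·mm.
d³ = 16×1.171×10^8/(π×347.1) = 1.719×10^6 mm³.
d = 119.8 mm.

d = 120 mm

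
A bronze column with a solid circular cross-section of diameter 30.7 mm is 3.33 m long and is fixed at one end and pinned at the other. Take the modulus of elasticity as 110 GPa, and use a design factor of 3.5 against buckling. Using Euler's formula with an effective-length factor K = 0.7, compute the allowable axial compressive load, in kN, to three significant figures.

I = πd⁴/64 = π×30.7⁴/64 = 43600 mm⁴.
Effective length L_e = KL = 0.7×3.33 m = 2331 mm.
Euler critical load P_cr = π²EI/L_e² = π²×110000×43600/2331² = 8712 N.
P_allow = P_cr/n = 8712/3.5 = 2489 N.

P_allow = 2.49 kN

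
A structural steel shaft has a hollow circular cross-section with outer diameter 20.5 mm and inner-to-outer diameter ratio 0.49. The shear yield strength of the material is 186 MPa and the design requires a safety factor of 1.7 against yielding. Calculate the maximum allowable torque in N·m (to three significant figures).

T_allow = 174 N·m

τ_allow = 186/1.7 = 109.4 MPa.
For a hollow shaft T_allow = τ_allow·πd_o³(1−k⁴)/16 with 1−k⁴ = 0.9424, so πd_o³(1−k⁴)/16 = 1594 mm³.
T_allow = 109.4×1594 = 174400 N·mm = 174.4 N·m.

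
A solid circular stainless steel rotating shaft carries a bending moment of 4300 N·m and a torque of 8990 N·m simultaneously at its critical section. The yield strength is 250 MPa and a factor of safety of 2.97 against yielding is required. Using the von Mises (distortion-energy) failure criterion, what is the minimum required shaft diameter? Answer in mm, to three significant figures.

σ_allow = σ_y/n = 250/2.97 = 84.18 MPa.
For a solid shaft σ_b = 32M/(πd³) and τ = 16T/(πd³), so the von Mises stress is σ' = (16/πd³)·√(4M²+3T²).
√(4M²+3T²) = √(4×(4.300×10^6)² + 3×(8.990×10^6)²) = 1.779×10^7 N·mm.
d³ = 16×1.779×10^7/(π×84.18) = 1.076×10^6 mm³.
d = 102.5 mm.

d = 102 mm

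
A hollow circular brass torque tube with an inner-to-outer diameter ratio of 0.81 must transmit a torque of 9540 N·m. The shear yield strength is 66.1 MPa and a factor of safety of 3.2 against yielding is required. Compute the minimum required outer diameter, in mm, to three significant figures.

τ_allow = 66.1/3.2 = 20.66 MPa.
For a hollow shaft τ = 16T/[πd_o³(1−k⁴)] with k = 0.81, so 1−k⁴ = 0.5695.
d_o³ = 16T/[π τ_allow (1−k⁴)] = 16×9540000/(π×20.66×0.5695) = 4.130×10^6 mm³.
d_o = 160.4 mm.

d_o = 160 mm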